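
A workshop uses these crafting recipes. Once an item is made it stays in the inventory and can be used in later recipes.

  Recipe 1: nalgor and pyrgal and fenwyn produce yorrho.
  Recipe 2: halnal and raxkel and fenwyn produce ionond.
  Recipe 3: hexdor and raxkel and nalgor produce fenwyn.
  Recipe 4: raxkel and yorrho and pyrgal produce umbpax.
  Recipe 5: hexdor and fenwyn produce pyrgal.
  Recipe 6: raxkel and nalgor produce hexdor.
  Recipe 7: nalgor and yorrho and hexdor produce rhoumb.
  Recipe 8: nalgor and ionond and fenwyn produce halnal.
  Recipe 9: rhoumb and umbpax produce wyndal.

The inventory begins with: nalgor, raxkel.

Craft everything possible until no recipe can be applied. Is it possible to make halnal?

halnal would need nalgor, ionond, and fenwyn (Recipe 8), but ionond is never obtained.

No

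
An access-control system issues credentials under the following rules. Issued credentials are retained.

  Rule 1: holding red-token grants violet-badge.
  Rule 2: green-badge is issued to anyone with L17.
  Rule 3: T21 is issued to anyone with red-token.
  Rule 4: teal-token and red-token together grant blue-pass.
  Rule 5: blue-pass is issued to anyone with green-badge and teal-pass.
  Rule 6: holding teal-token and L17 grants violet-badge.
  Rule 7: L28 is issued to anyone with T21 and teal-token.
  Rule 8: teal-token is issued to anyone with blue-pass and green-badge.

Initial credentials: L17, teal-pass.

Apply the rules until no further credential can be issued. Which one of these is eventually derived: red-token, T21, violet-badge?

Holding L17 grants green-badge (Rule 2).
Holding green-badge and teal-pass grants blue-pass (Rule 5).
Holding blue-pass and green-badge grants teal-token (Rule 8).
Holding teal-token and L17 grants violet-badge (Rule 6).
T21 would need red-token (Rule 3), but red-token is never granted. No rule produces red-token, and it is not given.

violet-badge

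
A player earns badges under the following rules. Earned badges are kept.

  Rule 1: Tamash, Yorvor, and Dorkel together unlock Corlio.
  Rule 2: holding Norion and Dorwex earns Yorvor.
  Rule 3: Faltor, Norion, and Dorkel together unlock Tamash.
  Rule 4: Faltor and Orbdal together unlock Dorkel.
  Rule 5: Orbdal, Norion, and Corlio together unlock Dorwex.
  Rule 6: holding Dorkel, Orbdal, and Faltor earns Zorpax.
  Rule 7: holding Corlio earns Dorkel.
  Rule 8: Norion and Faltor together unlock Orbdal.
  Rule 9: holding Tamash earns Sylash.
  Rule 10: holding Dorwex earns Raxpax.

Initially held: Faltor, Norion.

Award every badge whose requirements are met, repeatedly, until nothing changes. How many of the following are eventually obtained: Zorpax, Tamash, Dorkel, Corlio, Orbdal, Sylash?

5

With Norion and Faltor, Orbdal is earned (Rule 8).
With Faltor and Orbdal, Dorkel is earned (Rule 4).
With Dorkel, Orbdal, and Faltor, Zorpax is earned (Rule 6).
With Faltor, Norion, and Dorkel, Tamash is earned (Rule 3).
With Tamash, Sylash is earned (Rule 9).
Zorpax: reached.
Tamash: reached.
Dorkel: reached.
Corlio would need Tamash, Yorvor, and Dorkel (Rule 1), but Yorvor is never earned.
Orbdal: reached.
Sylash: reached.
Reached: Zorpax, Tamash, Dorkel, Orbdal, and Sylash — 5 of the 6.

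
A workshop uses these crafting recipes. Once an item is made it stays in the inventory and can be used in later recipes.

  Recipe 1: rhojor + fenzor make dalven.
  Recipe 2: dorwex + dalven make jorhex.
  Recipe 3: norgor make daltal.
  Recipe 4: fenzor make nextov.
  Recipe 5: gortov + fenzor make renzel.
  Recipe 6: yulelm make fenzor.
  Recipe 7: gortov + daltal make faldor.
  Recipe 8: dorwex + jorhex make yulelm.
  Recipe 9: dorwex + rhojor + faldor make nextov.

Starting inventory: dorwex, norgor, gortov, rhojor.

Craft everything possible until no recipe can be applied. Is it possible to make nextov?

Using Recipe 3, norgor makes daltal.
Using Recipe 7, gortov and daltal make faldor.
dorwex + rhojor + faldor → nextov (Recipe 9).

Yes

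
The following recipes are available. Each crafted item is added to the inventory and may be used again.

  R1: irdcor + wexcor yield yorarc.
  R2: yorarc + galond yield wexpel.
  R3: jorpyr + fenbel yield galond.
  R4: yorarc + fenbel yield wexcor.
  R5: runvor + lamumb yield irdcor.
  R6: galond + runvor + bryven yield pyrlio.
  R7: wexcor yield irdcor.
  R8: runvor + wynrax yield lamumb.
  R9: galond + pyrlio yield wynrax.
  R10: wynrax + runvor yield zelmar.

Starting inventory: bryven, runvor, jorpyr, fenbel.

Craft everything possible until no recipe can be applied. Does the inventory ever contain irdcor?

Yes

jorpyr + fenbel → galond (R3).
galond + runvor + bryven → pyrlio (R6).
Using R9, galond and pyrlio make wynrax.
Using R8, runvor and wynrax make lamumb.
runvor + lamumb → irdcor (R5).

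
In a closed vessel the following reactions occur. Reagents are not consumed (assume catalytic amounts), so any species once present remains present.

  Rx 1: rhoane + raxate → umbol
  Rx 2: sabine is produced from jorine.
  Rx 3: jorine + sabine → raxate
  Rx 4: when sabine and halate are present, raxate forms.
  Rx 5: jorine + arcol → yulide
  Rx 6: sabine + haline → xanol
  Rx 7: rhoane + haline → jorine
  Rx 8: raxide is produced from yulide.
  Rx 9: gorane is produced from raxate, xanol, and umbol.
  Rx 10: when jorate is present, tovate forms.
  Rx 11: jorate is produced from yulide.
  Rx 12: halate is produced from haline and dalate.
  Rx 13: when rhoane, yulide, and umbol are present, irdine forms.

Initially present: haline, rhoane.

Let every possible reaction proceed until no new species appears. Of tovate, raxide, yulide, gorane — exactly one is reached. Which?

gorane

rhoane and haline present → jorine forms (Rx 7).
jorine present → sabine forms (Rx 2).
sabine and haline present → xanol forms (Rx 6).
jorine and sabine present → raxate forms (Rx 3).
rhoane and raxate present → umbol forms (Rx 1).
raxate, xanol, and umbol present → gorane forms (Rx 9).
raxide would need yulide (Rx 8), but yulide never forms. tovate would need jorate (Rx 10), but jorate never forms. yulide would need jorine and arcol (Rx 5), but arcol never forms.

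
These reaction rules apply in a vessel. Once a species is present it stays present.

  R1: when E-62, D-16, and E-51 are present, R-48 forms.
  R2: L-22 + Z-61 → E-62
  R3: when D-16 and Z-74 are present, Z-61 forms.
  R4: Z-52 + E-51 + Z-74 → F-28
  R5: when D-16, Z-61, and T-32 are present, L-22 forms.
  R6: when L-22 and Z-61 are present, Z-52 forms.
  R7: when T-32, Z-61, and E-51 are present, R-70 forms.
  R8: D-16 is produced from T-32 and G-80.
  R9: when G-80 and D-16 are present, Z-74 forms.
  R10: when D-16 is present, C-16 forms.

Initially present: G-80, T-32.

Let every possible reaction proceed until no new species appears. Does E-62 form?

Yes

T-32 and G-80 present → D-16 forms (R8).
G-80 and D-16 present → Z-74 forms (R9).
D-16 and Z-74 present → Z-61 forms (R3).
D-16, Z-61, and T-32 present → L-22 forms (R5).
L-22 and Z-61 present → E-62 forms (R2).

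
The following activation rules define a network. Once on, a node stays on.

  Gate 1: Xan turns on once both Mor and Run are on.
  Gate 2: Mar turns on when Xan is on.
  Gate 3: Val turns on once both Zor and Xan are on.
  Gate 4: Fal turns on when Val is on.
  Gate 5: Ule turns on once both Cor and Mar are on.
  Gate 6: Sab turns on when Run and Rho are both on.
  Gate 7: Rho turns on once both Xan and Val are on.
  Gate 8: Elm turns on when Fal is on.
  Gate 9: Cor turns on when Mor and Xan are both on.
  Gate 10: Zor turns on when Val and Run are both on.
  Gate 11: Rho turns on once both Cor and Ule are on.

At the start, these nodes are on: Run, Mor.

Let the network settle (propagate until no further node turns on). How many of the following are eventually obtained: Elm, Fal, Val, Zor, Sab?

1

Mor and Run are on, so Xan turns on (Gate 1).
Gate 9: Mor and Xan on → Cor on.
Xan is on, so Mar turns on (Gate 2).
Gate 5: Cor and Mar on → Ule on.
Cor and Ule are on, so Rho turns on (Gate 11).
Run and Rho are on, so Sab turns on (Gate 6).
Elm would need Fal (Gate 8), but Fal never turns on.
Fal would need Val (Gate 4), but Val never turns on.
Val would need Zor and Xan (Gate 3), but Zor never turns on.
Zor would need Val and Run (Gate 10), but Val never turns on.
Sab: reached.
Reached: Sab — 1 of the 5.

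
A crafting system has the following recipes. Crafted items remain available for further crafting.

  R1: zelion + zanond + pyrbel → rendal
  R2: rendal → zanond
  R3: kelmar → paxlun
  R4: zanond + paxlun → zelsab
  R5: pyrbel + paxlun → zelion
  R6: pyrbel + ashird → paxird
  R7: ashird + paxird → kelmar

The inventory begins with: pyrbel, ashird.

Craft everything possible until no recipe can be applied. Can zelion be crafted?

Yes

Using R6, pyrbel and ashird make paxird.
ashird + paxird → kelmar (R7).
Using R3, kelmar makes paxlun.
Using R5, pyrbel and paxlun make zelion.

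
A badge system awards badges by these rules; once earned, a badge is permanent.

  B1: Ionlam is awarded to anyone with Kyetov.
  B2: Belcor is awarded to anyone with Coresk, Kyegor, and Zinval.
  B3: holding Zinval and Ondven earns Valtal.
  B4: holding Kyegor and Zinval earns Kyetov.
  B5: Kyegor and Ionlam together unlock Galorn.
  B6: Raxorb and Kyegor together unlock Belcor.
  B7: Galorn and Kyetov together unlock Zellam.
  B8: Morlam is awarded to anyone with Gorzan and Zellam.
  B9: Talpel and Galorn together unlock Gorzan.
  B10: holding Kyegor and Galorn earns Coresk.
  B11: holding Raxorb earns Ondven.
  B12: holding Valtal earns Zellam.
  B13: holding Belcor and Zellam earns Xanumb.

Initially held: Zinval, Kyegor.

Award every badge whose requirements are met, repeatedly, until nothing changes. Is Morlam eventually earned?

No

Morlam would need Gorzan and Zellam (B8), but Gorzan is never earned.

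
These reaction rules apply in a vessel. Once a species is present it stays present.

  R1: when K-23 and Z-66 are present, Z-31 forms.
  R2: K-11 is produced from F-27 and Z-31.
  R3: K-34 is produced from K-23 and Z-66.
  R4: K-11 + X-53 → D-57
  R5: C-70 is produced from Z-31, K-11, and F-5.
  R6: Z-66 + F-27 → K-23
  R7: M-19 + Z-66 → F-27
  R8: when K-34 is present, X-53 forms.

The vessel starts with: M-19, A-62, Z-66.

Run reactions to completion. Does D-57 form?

M-19 and Z-66 present → F-27 forms (R7).
Z-66 and F-27 present → K-23 forms (R6).
K-23 and Z-66 present → K-34 forms (R3).
K-23 and Z-66 present → Z-31 forms (R1).
F-27 and Z-31 present → K-11 forms (R2).
K-34 present → X-53 forms (R8).
K-11 and X-53 present → D-57 forms (R4).

Yes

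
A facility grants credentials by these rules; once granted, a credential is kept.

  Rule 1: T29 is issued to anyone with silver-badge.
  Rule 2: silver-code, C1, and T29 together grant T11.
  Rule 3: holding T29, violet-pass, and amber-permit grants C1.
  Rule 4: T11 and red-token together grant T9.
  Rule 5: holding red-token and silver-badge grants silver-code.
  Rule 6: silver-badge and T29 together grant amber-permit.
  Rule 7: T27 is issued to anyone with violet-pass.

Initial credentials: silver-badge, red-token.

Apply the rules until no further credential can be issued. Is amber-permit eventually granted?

Yes

Holding silver-badge grants T29 (Rule 1).
Holding silver-badge and T29 grants amber-permit (Rule 6).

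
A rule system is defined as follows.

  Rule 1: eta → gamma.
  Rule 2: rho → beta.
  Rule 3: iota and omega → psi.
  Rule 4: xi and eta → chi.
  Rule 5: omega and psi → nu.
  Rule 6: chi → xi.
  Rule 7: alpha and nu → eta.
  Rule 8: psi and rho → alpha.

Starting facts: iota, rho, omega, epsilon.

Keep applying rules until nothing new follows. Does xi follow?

xi would need chi (Rule 6), but chi is never established.

No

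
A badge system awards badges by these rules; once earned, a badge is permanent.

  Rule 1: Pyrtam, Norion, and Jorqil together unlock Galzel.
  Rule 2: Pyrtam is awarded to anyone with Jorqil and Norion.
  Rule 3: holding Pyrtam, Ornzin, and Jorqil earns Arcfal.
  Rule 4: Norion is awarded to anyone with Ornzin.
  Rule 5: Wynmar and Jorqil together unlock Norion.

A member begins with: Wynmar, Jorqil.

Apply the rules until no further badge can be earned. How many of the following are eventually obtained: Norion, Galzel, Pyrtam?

With Wynmar and Jorqil, Norion is earned (Rule 5).
With Jorqil and Norion, Pyrtam is earned (Rule 2).
With Pyrtam, Norion, and Jorqil, Galzel is earned (Rule 1).
Norion: reached.
Galzel: reached.
Pyrtam: reached.
All 3 are reached.

3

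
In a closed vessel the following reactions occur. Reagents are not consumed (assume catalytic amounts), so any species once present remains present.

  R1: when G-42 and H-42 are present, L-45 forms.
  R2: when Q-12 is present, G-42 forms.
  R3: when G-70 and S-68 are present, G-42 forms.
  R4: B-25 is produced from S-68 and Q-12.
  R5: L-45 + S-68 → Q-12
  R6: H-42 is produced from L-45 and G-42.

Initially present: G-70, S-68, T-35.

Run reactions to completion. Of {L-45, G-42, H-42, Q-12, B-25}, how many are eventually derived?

G-70 and S-68 present → G-42 forms (R3).
L-45 would need G-42 and H-42 (R1), but H-42 never forms.
G-42: reached.
H-42 would need L-45 and G-42 (R6), but L-45 never forms.
Q-12 would need L-45 and S-68 (R5), but L-45 never forms.
B-25 would need S-68 and Q-12 (R4), but Q-12 never forms.
Reached: G-42 — 1 of the 5.

1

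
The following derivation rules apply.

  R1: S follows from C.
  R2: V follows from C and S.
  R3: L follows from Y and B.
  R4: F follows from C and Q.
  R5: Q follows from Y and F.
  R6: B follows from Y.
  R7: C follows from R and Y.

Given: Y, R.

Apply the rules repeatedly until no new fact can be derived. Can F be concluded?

F would need C and Q (R4), but Q is never established.

No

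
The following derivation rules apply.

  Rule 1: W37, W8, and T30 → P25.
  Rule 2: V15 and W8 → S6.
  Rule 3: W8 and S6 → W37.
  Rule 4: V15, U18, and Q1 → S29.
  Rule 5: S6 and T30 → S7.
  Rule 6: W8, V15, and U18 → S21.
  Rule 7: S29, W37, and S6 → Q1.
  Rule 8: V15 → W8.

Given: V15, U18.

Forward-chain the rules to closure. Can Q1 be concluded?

No

Q1 would need S29, W37, and S6 (Rule 7), but S29 is never established.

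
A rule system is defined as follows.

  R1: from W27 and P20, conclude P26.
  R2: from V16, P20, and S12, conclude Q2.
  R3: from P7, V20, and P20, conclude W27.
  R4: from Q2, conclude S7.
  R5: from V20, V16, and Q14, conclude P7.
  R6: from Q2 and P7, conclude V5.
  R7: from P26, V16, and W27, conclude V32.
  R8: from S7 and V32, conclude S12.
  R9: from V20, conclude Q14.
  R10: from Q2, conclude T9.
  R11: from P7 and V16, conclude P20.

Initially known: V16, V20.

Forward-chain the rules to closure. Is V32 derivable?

From V20, R9 gives Q14.
V20, V16, and Q14 hold, so P7 follows (R5).
From P7 and V16, R11 gives P20.
From P7, V20, and P20, R3 gives W27.
W27 and P20 hold, so P26 follows (R1).
From P26, V16, and W27, R7 gives V32.

Yes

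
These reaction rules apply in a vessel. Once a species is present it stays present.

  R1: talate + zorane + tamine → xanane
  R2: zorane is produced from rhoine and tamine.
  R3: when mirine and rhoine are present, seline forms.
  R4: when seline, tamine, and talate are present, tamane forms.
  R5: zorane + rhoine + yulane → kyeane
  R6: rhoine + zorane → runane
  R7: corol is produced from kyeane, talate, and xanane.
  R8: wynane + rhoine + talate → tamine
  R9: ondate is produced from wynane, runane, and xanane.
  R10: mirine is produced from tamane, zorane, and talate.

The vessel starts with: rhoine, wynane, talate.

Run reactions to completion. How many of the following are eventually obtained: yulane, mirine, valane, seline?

0

No rule produces yulane, and it is not given.
mirine would need tamane, zorane, and talate (R10), but tamane never forms.
No rule produces valane, and it is not given.
seline would need mirine and rhoine (R3), but mirine never forms.
None of the 4 are reached.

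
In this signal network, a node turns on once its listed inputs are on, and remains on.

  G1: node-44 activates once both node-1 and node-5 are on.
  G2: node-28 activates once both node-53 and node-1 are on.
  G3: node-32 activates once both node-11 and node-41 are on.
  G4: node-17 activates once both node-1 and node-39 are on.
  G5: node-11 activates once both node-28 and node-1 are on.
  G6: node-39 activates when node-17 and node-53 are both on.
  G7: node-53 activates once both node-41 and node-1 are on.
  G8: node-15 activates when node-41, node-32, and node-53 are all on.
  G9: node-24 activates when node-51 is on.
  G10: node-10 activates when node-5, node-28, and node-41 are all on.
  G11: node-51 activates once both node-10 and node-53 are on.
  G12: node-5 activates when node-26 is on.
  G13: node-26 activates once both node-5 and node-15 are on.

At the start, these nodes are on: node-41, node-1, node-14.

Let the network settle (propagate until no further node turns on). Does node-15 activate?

Yes

G7: node-41 and node-1 on → node-53 on.
node-53 and node-1 are on, so node-28 activates (G2).
node-28 and node-1 are on, so node-11 activates (G5).
G3: node-11 and node-41 on → node-32 on.
node-41, node-32, and node-53 are on, so node-15 activates (G8).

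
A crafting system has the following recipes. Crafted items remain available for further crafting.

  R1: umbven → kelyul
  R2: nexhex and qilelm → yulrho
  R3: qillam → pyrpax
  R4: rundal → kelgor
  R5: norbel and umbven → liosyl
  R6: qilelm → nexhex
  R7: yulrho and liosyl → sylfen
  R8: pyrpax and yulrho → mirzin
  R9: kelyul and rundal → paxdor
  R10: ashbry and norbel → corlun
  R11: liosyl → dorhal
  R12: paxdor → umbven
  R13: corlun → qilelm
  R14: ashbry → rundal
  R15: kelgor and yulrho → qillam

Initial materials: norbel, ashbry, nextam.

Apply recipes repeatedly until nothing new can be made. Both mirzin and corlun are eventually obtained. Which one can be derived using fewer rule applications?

corlun

corlun: Using R10, ashbry and norbel make corlun. [1 rule application]
mirzin: Using R10, ashbry and norbel make corlun. Using R14, ashbry makes rundal. corlun → qilelm (R13). rundal → kelgor (R4). Using R6, qilelm makes nexhex. Using R2, nexhex and qilelm make yulrho. kelgor and yulrho → qillam (R15). Using R3, qillam makes pyrpax. pyrpax and yulrho → mirzin (R8). [9 rule applications]
corlun needs fewer.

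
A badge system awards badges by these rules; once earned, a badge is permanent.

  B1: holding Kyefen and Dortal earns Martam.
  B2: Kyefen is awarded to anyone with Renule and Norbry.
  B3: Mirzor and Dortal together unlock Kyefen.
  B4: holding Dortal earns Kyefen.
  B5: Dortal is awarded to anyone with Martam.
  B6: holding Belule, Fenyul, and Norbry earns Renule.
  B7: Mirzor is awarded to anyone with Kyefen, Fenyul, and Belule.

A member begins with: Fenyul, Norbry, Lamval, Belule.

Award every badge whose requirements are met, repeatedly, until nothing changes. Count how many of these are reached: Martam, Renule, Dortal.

1

With Belule, Fenyul, and Norbry, Renule is earned (B6).
Martam would need Kyefen and Dortal (B1), but Dortal is never earned.
Renule: reached.
Dortal would need Martam (B5), but Martam is never earned.
Reached: Renule — 1 of the 3.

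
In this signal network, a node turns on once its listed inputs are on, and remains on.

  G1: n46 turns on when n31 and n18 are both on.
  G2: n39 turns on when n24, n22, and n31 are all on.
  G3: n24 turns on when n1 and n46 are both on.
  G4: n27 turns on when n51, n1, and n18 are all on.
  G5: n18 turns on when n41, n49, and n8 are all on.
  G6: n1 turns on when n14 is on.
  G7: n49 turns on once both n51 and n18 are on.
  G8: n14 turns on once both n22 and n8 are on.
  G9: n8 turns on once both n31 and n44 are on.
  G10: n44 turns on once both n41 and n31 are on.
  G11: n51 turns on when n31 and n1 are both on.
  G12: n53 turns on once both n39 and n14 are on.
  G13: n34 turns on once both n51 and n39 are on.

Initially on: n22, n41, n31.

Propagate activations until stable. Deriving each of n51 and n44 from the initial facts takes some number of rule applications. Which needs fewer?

n44

n44: n41 and n31 are on, so n44 turns on (G10). [1 rule application]
n51: G10: n41 and n31 on → n44 on. n31 and n44 are on, so n8 turns on (G9). n22 and n8 are on, so n14 turns on (G8). n14 is on, so n1 turns on (G6). G11: n31 and n1 on → n51 on. [5 rule applications]
n44 needs fewer.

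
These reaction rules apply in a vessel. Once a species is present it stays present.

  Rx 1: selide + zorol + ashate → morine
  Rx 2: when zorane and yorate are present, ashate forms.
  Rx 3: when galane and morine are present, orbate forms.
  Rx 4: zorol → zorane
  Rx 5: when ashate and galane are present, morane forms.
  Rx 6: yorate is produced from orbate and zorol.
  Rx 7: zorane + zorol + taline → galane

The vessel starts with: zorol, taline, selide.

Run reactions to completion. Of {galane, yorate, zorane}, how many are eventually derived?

2

zorol present → zorane forms (Rx 4).
zorane, zorol, and taline present → galane forms (Rx 7).
galane: reached.
yorate would need orbate and zorol (Rx 6), but orbate never forms.
zorane: reached.
Reached: galane and zorane — 2 of the 3.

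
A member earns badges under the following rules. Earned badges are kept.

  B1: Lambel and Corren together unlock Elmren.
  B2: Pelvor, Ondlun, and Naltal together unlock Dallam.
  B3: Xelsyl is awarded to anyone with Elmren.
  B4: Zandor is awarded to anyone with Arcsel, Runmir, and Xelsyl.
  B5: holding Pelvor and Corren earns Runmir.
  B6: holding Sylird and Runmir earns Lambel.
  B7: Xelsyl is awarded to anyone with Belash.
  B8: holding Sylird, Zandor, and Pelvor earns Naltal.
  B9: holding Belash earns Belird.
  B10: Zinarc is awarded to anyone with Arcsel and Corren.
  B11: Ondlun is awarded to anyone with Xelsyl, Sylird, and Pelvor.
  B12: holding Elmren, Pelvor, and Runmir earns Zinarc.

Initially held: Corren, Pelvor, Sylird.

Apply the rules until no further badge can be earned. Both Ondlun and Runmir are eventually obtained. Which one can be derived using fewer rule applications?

Runmir

Runmir: With Pelvor and Corren, Runmir is earned (B5). [1 rule application]
Ondlun: With Pelvor and Corren, Runmir is earned (B5). With Sylird and Runmir, Lambel is earned (B6). With Lambel and Corren, Elmren is earned (B1). With Elmren, Xelsyl is earned (B3). With Xelsyl, Sylird, and Pelvor, Ondlun is earned (B11). [5 rule applications]
Runmir needs fewer.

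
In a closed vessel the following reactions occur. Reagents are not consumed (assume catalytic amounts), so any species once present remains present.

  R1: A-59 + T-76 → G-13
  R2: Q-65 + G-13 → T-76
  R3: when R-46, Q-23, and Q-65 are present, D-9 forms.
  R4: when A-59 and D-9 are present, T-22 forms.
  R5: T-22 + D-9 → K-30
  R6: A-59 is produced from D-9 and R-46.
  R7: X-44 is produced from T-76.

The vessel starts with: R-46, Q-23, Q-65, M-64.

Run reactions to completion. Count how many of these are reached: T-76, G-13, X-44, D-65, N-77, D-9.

1

R-46, Q-23, and Q-65 present → D-9 forms (R3).
T-76 would need Q-65 and G-13 (R2), but G-13 never forms.
G-13 would need A-59 and T-76 (R1), but T-76 never forms.
X-44 would need T-76 (R7), but T-76 never forms.
No rule produces D-65, and it is not given.
No rule produces N-77, and it is not given.
D-9: reached.
Reached: D-9 — 1 of the 6.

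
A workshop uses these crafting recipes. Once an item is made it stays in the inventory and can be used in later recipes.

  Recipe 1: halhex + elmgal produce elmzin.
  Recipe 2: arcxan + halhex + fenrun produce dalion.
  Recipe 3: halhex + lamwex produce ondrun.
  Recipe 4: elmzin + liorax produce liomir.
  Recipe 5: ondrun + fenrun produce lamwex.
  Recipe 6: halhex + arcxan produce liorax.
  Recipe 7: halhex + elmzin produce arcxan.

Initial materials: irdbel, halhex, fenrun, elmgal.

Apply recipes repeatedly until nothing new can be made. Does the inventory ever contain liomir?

Yes

Using Recipe 1, halhex and elmgal make elmzin.
Using Recipe 7, halhex and elmzin make arcxan.
Using Recipe 6, halhex and arcxan make liorax.
Using Recipe 4, elmzin and liorax make liomir.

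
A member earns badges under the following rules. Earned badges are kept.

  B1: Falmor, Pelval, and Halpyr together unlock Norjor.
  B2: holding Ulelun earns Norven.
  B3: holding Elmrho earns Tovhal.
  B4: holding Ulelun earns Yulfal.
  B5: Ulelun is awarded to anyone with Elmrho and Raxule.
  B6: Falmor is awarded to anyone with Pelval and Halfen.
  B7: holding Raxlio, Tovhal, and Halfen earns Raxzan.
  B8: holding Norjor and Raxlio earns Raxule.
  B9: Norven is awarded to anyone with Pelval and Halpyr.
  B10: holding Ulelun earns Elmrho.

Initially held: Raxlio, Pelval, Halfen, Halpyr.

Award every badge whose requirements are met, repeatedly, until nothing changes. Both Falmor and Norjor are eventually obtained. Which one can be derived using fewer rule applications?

Falmor: With Pelval and Halfen, Falmor is earned (B6). [1 rule application]
Norjor: With Pelval and Halfen, Falmor is earned (B6). With Falmor, Pelval, and Halpyr, Norjor is earned (B1). [2 rule applications]
Falmor needs fewer.

Falmor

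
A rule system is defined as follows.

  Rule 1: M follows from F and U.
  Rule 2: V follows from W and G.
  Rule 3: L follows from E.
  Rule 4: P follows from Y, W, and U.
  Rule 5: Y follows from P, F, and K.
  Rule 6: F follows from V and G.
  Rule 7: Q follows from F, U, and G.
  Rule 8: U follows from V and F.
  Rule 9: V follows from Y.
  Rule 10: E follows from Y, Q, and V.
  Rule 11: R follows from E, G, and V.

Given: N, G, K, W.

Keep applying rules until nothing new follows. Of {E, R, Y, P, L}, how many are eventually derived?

0

E would need Y, Q, and V (Rule 10), but Y is never established.
R would need E, G, and V (Rule 11), but E is never established.
Y would need P, F, and K (Rule 5), but P is never established.
P would need Y, W, and U (Rule 4), but Y is never established.
L would need E (Rule 3), but E is never established.
None of the 5 are reached.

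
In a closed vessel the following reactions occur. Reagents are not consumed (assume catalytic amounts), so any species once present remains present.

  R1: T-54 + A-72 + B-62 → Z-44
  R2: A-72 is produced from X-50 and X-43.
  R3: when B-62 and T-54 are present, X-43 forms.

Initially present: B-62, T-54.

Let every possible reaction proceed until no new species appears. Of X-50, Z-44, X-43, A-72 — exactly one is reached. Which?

X-43

B-62 and T-54 present → X-43 forms (R3).
No rule produces X-50, and it is not given. A-72 would need X-50 and X-43 (R2), but X-50 never forms. Z-44 would need T-54, A-72, and B-62 (R1), but A-72 never forms.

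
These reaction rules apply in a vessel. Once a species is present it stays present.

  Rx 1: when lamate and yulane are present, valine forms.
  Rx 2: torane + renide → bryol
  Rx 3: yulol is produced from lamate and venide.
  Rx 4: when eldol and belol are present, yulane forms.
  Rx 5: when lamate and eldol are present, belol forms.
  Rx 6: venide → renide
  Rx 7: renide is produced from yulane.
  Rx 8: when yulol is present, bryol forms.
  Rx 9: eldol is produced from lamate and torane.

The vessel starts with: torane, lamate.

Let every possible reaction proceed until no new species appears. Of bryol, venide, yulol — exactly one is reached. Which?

lamate and torane present → eldol forms (Rx 9).
lamate and eldol present → belol forms (Rx 5).
eldol and belol present → yulane forms (Rx 4).
yulane present → renide forms (Rx 7).
torane and renide present → bryol forms (Rx 2).
yulol would need lamate and venide (Rx 3), but venide never forms. No rule produces venide, and it is not given.

bryol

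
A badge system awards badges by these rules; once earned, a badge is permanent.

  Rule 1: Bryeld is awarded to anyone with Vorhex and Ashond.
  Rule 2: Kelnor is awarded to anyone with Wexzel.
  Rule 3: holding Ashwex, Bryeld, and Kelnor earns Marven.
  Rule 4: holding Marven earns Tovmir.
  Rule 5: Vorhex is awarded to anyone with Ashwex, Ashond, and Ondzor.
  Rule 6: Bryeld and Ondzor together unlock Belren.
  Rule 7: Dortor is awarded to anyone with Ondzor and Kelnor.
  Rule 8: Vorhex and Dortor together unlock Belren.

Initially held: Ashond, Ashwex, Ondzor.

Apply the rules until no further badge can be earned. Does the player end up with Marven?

No

Marven would need Ashwex, Bryeld, and Kelnor (Rule 3), but Kelnor is never earned.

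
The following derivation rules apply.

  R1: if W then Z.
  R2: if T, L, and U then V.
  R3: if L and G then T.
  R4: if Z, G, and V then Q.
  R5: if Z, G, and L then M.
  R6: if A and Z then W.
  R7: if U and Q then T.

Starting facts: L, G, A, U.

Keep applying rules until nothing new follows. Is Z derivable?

No

Z would need W (R1), but W is never established.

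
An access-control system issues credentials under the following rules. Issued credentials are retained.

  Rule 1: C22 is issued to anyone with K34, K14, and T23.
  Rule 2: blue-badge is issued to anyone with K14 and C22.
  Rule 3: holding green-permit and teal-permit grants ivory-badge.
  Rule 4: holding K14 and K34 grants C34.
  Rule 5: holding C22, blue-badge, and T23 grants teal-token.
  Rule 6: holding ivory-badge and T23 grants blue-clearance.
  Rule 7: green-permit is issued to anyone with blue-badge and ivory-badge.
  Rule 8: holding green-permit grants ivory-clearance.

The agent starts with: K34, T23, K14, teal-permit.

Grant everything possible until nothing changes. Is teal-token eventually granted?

Yes

Holding K34, K14, and T23 grants C22 (Rule 1).
Holding K14 and C22 grants blue-badge (Rule 2).
Holding C22, blue-badge, and T23 grants teal-token (Rule 5).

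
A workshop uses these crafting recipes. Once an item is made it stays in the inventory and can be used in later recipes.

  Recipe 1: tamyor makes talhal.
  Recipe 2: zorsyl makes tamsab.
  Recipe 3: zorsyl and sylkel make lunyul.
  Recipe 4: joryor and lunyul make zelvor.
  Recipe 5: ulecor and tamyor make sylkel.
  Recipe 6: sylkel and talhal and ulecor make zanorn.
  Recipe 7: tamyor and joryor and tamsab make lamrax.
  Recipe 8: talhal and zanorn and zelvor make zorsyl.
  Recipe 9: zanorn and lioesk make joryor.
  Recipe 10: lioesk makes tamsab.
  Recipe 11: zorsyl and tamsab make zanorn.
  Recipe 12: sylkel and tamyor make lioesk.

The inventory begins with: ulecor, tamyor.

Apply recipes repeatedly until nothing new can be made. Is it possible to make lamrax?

Yes

ulecor and tamyor → sylkel (Recipe 5).
tamyor → talhal (Recipe 1).
Using Recipe 6, sylkel, talhal, and ulecor make zanorn.
sylkel and tamyor → lioesk (Recipe 12).
zanorn and lioesk → joryor (Recipe 9).
lioesk → tamsab (Recipe 10).
Using Recipe 7, tamyor, joryor, and tamsab make lamrax.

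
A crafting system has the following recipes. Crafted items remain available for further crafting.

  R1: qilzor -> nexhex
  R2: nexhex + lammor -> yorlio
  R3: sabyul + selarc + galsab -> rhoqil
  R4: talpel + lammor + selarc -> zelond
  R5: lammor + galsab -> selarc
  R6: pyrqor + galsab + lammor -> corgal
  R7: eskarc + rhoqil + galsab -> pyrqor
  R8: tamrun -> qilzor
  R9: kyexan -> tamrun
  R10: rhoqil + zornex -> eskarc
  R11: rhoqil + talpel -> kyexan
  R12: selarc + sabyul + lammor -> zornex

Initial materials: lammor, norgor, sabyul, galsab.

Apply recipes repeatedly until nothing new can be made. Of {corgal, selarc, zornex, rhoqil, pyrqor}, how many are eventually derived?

Using R5, lammor and galsab make selarc.
selarc + sabyul + lammor -> zornex (R12).
Using R3, sabyul, selarc, and galsab make rhoqil.
Using R10, rhoqil and zornex make eskarc.
eskarc + rhoqil + galsab -> pyrqor (R7).
Using R6, pyrqor, galsab, and lammor make corgal.
corgal: reached.
selarc: reached.
zornex: reached.
rhoqil: reached.
pyrqor: reached.
All 5 are reached.

5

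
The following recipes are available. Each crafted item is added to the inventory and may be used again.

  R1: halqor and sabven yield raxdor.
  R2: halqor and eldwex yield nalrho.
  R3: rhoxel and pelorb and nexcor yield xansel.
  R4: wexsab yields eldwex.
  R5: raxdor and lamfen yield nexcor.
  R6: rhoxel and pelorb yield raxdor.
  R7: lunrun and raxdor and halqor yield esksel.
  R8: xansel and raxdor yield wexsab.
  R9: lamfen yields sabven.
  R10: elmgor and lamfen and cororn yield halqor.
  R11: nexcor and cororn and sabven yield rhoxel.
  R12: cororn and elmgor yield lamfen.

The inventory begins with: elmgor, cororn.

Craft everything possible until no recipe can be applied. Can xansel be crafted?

xansel would need rhoxel, pelorb, and nexcor (R3), but pelorb is never obtained.

No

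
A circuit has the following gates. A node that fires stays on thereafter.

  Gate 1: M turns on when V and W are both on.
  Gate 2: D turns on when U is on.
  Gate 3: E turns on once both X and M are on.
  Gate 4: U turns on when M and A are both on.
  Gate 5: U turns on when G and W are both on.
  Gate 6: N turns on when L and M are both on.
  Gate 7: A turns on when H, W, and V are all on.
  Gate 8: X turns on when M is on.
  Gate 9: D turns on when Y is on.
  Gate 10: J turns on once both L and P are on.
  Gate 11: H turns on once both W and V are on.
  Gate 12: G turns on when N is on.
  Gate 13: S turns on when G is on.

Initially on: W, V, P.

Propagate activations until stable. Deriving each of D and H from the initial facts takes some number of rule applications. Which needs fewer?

H

H: W and V are on, so H turns on (Gate 11). [1 rule application]
D: Gate 11: W and V on → H on. Gate 1: V and W on → M on. H, W, and V are on, so A turns on (Gate 7). M and A are on, so U turns on (Gate 4). Gate 2: U on → D on. [5 rule applications]
H needs fewer.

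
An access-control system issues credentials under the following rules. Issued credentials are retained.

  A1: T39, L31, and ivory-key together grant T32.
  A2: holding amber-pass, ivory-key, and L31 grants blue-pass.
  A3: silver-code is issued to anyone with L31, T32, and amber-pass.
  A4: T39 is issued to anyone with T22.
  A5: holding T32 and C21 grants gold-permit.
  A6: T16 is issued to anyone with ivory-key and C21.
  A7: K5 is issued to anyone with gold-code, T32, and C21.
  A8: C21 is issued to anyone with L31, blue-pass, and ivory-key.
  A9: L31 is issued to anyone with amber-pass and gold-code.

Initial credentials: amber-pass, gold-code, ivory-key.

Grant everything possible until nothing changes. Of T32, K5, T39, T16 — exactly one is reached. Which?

Holding amber-pass and gold-code grants L31 (A9).
Holding amber-pass, ivory-key, and L31 grants blue-pass (A2).
Holding L31, blue-pass, and ivory-key grants C21 (A8).
Holding ivory-key and C21 grants T16 (A6).
T39 would need T22 (A4), but T22 is never granted. T32 would need T39, L31, and ivory-key (A1), but T39 is never granted. K5 would need gold-code, T32, and C21 (A7), but T32 is never granted.

T16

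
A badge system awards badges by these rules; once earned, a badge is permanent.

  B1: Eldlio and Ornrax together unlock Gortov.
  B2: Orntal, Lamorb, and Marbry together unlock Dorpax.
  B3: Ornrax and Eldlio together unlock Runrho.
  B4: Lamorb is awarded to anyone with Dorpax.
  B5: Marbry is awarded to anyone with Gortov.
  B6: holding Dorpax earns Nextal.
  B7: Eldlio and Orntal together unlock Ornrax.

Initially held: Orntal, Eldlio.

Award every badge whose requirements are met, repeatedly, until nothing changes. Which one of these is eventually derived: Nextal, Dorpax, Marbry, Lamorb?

Marbry

With Eldlio and Orntal, Ornrax is earned (B7).
With Eldlio and Ornrax, Gortov is earned (B1).
With Gortov, Marbry is earned (B5).
Dorpax would need Orntal, Lamorb, and Marbry (B2), but Lamorb is never earned. Lamorb would need Dorpax (B4), but Dorpax is never earned. Nextal would need Dorpax (B6), but Dorpax is never earned.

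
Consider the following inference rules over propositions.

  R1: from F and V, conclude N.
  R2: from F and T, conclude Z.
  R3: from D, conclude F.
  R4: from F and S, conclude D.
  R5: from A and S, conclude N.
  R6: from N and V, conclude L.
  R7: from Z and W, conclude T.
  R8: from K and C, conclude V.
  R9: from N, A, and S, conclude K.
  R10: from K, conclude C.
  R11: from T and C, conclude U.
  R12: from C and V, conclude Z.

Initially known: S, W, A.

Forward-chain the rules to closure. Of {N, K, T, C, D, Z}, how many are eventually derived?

5

A and S hold, so N follows (R5).
N, A, and S hold, so K follows (R9).
K holds, so C follows (R10).
From K and C, R8 gives V.
From C and V, R12 gives Z.
Z and W hold, so T follows (R7).
N: reached.
K: reached.
T: reached.
C: reached.
D would need F and S (R4), but F is never established.
Z: reached.
Reached: N, K, T, C, and Z — 5 of the 6.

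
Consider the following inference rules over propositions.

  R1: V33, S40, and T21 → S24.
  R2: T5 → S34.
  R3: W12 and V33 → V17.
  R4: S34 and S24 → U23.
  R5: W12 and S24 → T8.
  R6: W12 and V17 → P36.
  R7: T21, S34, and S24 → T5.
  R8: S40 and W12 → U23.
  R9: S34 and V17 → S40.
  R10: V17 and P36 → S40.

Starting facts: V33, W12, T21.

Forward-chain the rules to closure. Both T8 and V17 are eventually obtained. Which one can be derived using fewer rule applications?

V17

V17: From W12 and V33, R3 gives V17. [1 rule application]
T8: W12 and V33 hold, so V17 follows (R3). From W12 and V17, R6 gives P36. V17 and P36 hold, so S40 follows (R10). From V33, S40, and T21, R1 gives S24. From W12 and S24, R5 gives T8. [5 rule applications]
V17 needs fewer.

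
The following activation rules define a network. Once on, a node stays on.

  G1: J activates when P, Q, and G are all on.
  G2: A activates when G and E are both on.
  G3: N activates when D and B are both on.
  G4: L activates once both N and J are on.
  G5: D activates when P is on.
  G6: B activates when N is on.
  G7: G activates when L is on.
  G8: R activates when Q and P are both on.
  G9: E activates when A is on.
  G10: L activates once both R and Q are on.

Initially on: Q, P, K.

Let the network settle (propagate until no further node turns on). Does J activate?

Yes

Q and P are on, so R activates (G8).
R and Q are on, so L activates (G10).
L is on, so G activates (G7).
G1: P, Q, and G on → J on.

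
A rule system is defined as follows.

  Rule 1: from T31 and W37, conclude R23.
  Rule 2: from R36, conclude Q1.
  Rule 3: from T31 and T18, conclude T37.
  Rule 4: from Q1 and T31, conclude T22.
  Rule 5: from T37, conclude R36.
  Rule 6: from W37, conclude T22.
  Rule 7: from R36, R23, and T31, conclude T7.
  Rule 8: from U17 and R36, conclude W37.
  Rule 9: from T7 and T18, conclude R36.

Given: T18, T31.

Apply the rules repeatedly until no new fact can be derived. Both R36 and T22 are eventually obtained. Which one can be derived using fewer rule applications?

R36

R36: From T31 and T18, Rule 3 gives T37. From T37, Rule 5 gives R36. [2 rule applications]
T22: T31 and T18 hold, so T37 follows (Rule 3). From T37, Rule 5 gives R36. From R36, Rule 2 gives Q1. Q1 and T31 hold, so T22 follows (Rule 4). [4 rule applications]
R36 needs fewer.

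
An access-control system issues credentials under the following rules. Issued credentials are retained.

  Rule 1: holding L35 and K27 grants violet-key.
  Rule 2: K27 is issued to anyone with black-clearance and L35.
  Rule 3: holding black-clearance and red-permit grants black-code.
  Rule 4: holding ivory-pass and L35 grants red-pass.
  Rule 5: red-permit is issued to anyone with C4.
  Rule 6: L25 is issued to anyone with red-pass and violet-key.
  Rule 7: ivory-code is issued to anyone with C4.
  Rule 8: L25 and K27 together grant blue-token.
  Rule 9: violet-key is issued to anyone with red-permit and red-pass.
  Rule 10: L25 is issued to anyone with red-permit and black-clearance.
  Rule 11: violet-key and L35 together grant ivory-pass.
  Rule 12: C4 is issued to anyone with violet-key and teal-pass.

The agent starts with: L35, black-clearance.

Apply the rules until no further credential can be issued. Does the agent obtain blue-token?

Yes

Holding black-clearance and L35 grants K27 (Rule 2).
Holding L35 and K27 grants violet-key (Rule 1).
Holding violet-key and L35 grants ivory-pass (Rule 11).
Holding ivory-pass and L35 grants red-pass (Rule 4).
Holding red-pass and violet-key grants L25 (Rule 6).
Holding L25 and K27 grants blue-token (Rule 8).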